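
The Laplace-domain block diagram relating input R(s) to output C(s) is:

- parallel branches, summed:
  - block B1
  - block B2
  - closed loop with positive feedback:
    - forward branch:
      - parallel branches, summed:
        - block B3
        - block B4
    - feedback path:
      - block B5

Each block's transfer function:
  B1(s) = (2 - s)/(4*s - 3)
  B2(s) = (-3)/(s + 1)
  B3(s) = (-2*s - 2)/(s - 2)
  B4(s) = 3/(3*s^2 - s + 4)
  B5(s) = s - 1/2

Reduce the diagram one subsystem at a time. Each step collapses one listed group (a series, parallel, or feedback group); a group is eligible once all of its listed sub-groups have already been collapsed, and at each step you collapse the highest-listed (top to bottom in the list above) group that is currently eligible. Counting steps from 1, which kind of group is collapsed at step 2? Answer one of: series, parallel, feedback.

Step 1 - parallel reduction of B3, B4
Step 2 - feedback reduction of (B3+B4), B5
Step 3 - combine B1, B2, [(B3+B4)/(1-(B3+B4)*B5)] in parallel
The group at step 2 is a feedback group.

Final answer: feedback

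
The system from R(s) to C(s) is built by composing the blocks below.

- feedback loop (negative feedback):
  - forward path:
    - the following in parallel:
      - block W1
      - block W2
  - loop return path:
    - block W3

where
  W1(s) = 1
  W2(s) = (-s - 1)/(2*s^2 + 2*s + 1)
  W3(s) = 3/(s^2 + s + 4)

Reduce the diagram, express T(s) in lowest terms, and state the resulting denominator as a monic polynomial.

First reduce the diagram to T(s).

Step 1: reduce the parallel group W1, W2 = (2*s^2 + s)/(2*s^2 + 2*s + 1)
Step 2: apply the feedback formula to (W1+W2), W3 = (2*s^4 + 3*s^3 + 9*s^2 + 4*s)/(2*s^4 + 4*s^3 + 17*s^2 + 12*s + 4)
The result of step 2 is T(s) in lowest terms. Its denominator has leading coefficient 2; dividing the denominator through by 2 makes it monic.

Answer: s^4 + 2*s^3 + 17*s^2/2 + 6*s + 2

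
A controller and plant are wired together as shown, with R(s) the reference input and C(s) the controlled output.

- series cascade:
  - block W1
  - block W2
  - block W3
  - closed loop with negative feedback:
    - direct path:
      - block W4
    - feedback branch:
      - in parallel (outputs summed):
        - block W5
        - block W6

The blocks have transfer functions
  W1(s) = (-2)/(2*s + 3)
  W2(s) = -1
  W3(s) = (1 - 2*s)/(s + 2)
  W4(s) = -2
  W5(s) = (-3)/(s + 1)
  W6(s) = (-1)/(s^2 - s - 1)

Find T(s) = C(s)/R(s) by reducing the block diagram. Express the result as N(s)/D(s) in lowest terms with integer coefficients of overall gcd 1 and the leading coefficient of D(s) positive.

Answer: (8*s^4 - 4*s^3 - 16*s^2 + 4)/(2*s^5 + 19*s^4 + 36*s^3 - 16*s^2 - 71*s - 30)

Working:
1. parallel reduction of W5, W6 gives (-3*s^2 + 2*s + 2)/(s^3 - 2*s - 1)
2. reduce the feedback loop with forward W4 and return (W5+W6) gives (-2*s^3 + 4*s + 2)/(s^3 + 6*s^2 - 6*s - 5)
3. combine W1, W2, W3, [W4/(1+W4*(W5+W6))] in series, which is the overall transfer function T(s) = C(s)/R(s) in lowest terms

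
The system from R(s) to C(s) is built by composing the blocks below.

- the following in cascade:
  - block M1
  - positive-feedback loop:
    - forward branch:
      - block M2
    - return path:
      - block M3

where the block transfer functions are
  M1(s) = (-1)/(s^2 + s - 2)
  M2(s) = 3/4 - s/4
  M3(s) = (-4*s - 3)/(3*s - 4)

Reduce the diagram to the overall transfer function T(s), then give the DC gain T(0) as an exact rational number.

(1) reduce the feedback loop with forward M2 and return M3 -> (3*s^2 - 13*s + 12)/(4*s^2 - 21*s + 7)
(2) series reduction of M1, [M2/(1-M2*M3)] -> (-3*s^2 + 13*s - 12)/(4*s^4 - 17*s^3 - 22*s^2 + 49*s - 14)
The step-2 result is T(s). Setting s = 0: T(0) = -12/(-14) = 6/7.

Final answer: 6/7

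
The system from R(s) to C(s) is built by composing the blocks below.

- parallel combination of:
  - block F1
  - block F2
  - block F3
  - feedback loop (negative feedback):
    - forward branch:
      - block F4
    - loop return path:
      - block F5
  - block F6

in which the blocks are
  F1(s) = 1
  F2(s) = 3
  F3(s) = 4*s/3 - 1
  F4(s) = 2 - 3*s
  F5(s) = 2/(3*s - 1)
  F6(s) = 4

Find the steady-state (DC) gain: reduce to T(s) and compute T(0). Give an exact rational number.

The answer is 19/3.

Reasoning:
1. feedback reduction of F4, F5 -> (9*s^2 - 9*s + 2)/(3*s - 3)
2. combine F1, F2, F3, [F4/(1+F4*F5)], F6 in parallel -> (13*s^2 + 8*s - 19)/(3*s - 3)
The step-2 result is T(s). Setting s = 0: T(0) = -19/(-3) = 19/3.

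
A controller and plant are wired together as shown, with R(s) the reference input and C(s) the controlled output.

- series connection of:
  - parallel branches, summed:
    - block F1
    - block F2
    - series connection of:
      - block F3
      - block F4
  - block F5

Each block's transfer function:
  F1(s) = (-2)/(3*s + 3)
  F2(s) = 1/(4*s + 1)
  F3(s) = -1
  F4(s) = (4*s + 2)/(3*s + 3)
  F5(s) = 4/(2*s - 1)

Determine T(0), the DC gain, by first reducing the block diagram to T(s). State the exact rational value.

Step 1. multiply F3, F4 (series); result (-4*s - 2)/(3*s + 3)
Step 2. add F1, F2, (F3*F4) (parallel); result (-16*s - 1)/(12*s + 3)
Step 3. cascade (F1+F2+(F3*F4)), F5; result (-64*s - 4)/(24*s^2 - 6*s - 3)
Step 3 gives the overall T(s). Then T(0) = -4/(-3) = 4/3.

Therefore the answer is 4/3.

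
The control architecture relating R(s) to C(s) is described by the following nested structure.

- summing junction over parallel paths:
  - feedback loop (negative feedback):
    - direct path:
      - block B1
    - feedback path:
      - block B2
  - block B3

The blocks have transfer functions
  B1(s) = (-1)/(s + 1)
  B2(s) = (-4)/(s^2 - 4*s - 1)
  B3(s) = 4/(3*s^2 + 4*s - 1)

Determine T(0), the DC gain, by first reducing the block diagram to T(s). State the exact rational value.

Step 1 - close the feedback loop around B1, B2 gives (-s^2 + 4*s + 1)/(s^3 - 3*s^2 - 5*s + 3)
Step 2 - combine [B1/(1+B1*B2)], B3 in parallel gives (-3*s^4 + 12*s^3 + 8*s^2 - 20*s + 11)/(3*s^5 - 5*s^4 - 28*s^3 - 8*s^2 + 17*s - 3)
Evaluating the step-2 result (the overall T(s)) at s = 0 gives T(0) = 11/(-3) = -11/3.

Hence the answer: -11/3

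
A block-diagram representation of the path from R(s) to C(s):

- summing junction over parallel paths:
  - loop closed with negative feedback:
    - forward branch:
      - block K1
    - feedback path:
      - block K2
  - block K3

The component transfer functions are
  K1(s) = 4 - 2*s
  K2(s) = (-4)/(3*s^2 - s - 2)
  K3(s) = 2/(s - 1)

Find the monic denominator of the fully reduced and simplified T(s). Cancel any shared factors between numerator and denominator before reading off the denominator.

1. apply the feedback formula to K1, K2: (-6*s^3 + 14*s^2 - 8)/(3*s^2 + 7*s - 18)
2. add [K1/(1+K1*K2)], K3 (parallel): (-6*s^4 + 20*s^3 - 8*s^2 + 6*s - 28)/(3*s^3 + 4*s^2 - 25*s + 18)
No further cancellation is possible in the step-2 result, so that is T(s). Its denominator becomes monic after dividing by the leading coefficient 3.

Final answer: s^3 + 4*s^2/3 - 25*s/3 + 6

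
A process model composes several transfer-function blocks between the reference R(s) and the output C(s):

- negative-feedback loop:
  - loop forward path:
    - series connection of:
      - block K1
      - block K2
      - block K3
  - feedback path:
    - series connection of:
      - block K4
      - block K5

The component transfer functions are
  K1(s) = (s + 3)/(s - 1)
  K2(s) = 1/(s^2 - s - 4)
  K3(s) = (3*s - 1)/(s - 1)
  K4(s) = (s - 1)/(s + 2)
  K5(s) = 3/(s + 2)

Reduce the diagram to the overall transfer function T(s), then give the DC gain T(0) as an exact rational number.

(1) series reduction of K1, K2, K3, giving (3*s^2 + 8*s - 3)/(s^4 - 3*s^3 - s^2 + 7*s - 4)
(2) series reduction of K4, K5, giving (3*s - 3)/(s^2 + 4*s + 4)
(3) close the feedback loop around (K1*K2*K3), (K4*K5), giving (3*s^4 + 20*s^3 + 41*s^2 + 20*s - 12)/(s^6 + s^5 - 9*s^4 + 35*s^2 - 21*s - 7)
That last expression is T(s); at s = 0 only the constant terms survive, so T(0) = -12/(-7) = 12/7.

Answer: 12/7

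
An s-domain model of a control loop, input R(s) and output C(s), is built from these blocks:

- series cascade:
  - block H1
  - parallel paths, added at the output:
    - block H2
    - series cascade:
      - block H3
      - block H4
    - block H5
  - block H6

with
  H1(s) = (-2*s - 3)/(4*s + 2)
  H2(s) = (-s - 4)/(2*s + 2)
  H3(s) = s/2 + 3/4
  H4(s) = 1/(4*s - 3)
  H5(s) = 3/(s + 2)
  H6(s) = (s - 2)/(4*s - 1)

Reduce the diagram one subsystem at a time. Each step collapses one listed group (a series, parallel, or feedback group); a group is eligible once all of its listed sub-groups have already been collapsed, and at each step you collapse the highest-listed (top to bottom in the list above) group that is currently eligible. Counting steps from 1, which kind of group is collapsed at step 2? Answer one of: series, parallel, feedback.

(1) combine H3, H4 in series
(2) sum the parallel branches H2, (H3*H4), H5
(3) combine H1, (H2+(H3*H4)+H5), H6 in series
Step 2: parallel.

Final answer: parallel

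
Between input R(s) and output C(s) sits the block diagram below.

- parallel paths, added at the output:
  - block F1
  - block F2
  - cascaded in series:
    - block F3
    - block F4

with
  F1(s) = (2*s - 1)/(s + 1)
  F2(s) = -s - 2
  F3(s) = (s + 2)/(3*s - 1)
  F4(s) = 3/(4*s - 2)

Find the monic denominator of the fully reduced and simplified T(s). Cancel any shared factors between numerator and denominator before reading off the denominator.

The answer is s^3 + s^2/6 - 2*s/3 + 1/6.

Reasoning:
Step 1 - combine F3, F4 in series, giving (3*s + 6)/(12*s^2 - 10*s + 2)
Step 2 - add F1, F2, (F3*F4) (parallel), giving (-12*s^4 - 2*s^3 - 25*s^2 + 37*s)/(12*s^3 + 2*s^2 - 8*s + 2)
No further cancellation is possible in the step-2 result, so that is T(s). Its denominator becomes monic after dividing by the leading coefficient 12.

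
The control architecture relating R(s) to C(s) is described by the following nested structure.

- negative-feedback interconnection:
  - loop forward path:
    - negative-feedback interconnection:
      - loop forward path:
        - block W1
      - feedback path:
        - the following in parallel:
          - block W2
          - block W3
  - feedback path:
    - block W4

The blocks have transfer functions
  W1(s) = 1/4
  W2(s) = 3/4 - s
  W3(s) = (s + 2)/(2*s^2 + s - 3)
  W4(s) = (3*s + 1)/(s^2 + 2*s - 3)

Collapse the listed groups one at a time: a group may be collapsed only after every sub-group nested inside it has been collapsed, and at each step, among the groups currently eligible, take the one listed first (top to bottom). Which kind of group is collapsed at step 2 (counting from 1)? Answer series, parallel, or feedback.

Answer: feedback

Working:
Step 1 - reduce the parallel group W2, W3
Step 2 - apply the feedback formula to W1, (W2+W3)
Step 3 - close the feedback loop around [W1/(1+W1*(W2+W3))], W4
So the answer for step 2 is feedback.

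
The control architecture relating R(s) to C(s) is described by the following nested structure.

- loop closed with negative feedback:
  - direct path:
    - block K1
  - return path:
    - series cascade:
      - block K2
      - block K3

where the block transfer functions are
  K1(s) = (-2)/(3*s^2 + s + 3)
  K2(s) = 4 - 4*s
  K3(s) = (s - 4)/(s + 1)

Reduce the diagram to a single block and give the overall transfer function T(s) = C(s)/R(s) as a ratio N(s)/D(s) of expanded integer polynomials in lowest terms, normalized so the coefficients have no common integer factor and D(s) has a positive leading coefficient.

Answer: (-2*s - 2)/(3*s^3 + 12*s^2 - 36*s + 35)

Working:
1. reduce the series chain K2, K3: (-4*s^2 + 20*s - 16)/(s + 1)
2. close the feedback loop around K1, (K2*K3): this yields T(s), and no further normalization is needed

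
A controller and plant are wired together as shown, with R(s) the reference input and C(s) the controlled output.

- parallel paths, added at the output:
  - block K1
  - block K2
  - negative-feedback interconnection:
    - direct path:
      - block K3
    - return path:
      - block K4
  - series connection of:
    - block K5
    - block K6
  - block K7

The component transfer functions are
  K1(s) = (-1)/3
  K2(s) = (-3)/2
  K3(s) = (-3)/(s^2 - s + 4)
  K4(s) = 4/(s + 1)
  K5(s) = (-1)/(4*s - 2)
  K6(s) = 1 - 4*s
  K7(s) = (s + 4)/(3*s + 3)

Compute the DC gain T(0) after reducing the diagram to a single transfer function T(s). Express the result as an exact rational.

Step 1: close the feedback loop around K3, K4 gives (-3*s - 3)/(s^3 + 3*s - 8)
Step 2: combine K5, K6 in series gives (4*s - 1)/(4*s - 2)
Step 3: add K1, K2, [K3/(1+K3*K4)], (K5*K6), K7 (parallel) gives (-s^5 + 2*s^4 - 9*s^3 + 5*s^2 - 16*s + 3)/(2*s^5 + s^4 + 5*s^3 - 13*s^2 - 11*s + 8)
The step-3 result is T(s). Setting s = 0: T(0) = 3/8.

Final answer: 3/8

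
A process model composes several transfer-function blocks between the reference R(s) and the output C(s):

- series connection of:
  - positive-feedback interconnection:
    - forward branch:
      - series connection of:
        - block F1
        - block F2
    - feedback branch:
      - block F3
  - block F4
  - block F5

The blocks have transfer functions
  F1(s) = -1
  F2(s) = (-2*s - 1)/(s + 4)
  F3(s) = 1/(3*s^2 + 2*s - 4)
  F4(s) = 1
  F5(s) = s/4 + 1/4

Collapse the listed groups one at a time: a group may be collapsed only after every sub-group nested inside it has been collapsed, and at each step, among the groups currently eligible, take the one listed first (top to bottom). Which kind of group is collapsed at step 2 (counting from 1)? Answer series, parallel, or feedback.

Step 1: series reduction of F1, F2
Step 2: feedback reduction of (F1*F2), F3
Step 3: reduce the series chain [(F1*F2)/(1-(F1*F2)*F3)], F4, F5
Step 2: feedback.

Answer: feedback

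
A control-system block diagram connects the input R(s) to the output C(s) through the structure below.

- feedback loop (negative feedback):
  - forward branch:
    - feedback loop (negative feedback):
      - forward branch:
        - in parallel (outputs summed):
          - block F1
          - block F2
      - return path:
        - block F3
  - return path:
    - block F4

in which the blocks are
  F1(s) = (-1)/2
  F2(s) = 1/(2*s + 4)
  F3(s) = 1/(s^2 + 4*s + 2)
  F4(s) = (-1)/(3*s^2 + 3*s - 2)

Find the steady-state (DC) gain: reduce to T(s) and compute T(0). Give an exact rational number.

(1) parallel reduction of F1, F2 gives (-s - 1)/(2*s + 4)
(2) collapse the loop ((F1+F2) forward, F3 return) gives (-s^3 - 5*s^2 - 6*s - 2)/(2*s^3 + 12*s^2 + 19*s + 7)
(3) feedback reduction of [(F1+F2)/(1+(F1+F2)*F3)], F4 gives (-3*s^5 - 18*s^4 - 31*s^3 - 14*s^2 + 6*s + 4)/(6*s^5 + 42*s^4 + 90*s^3 + 59*s^2 - 11*s - 12)
DC gain: substitute s = 0 into T(s) from step 3: T(0) = 4/(-12) = -1/3.

Answer: -1/3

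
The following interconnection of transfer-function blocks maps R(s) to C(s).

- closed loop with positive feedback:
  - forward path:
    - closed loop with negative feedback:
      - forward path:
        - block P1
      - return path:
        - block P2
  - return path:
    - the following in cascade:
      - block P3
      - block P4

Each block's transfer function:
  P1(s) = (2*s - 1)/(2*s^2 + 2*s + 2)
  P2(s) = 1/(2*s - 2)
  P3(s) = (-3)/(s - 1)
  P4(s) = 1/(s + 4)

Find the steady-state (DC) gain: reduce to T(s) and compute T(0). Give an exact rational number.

Step 1. feedback reduction of P1, P2 -> (4*s^2 - 6*s + 2)/(4*s^3 + 2*s - 5)
Step 2. series reduction of P3, P4 -> (-3)/(s^2 + 3*s - 4)
Step 3. reduce the feedback loop with forward [P1/(1+P1*P2)] and return (P3*P4) -> (4*s^3 + 10*s^2 - 22*s + 8)/(4*s^4 + 16*s^3 + 2*s^2 + 15*s - 26)
Step 3 gives the overall T(s). Then T(0) = 8/(-26) = -4/13.

Final answer: -4/13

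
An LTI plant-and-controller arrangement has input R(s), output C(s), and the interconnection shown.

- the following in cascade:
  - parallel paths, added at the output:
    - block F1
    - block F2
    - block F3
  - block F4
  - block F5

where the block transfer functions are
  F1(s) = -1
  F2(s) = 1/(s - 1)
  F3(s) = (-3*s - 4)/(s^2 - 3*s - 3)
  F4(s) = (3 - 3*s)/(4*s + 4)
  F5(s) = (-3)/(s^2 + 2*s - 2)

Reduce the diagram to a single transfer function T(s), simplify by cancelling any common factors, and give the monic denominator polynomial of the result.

First reduce the diagram to T(s).

(1) sum the parallel branches F1, F2, F3: (-s^3 + 2*s^2 - 4*s - 2)/(s^3 - 4*s^2 + 3)
(2) combine (F1+F2+F3), F4, F5 in series: (-9*s^3 + 18*s^2 - 36*s - 18)/(4*s^5 - 48*s^3 - 44*s^2 + 24*s + 24)
The result of step 2 is T(s) in lowest terms. Its denominator has leading coefficient 4; dividing the denominator through by 4 makes it monic.

Answer: s^5 - 12*s^3 - 11*s^2 + 6*s + 6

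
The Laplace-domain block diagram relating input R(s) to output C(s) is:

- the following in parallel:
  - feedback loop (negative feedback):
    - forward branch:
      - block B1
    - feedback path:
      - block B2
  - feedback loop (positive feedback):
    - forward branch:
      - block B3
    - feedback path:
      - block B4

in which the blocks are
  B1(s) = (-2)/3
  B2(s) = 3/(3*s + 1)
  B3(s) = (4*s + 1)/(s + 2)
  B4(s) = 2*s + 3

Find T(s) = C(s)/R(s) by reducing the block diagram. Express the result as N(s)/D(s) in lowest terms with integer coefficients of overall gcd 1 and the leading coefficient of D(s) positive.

First reduce the diagram to T(s).

1. apply the feedback formula to B1, B2 -> (-6*s - 2)/(9*s - 3)
2. apply the feedback formula to B3, B4 -> (-4*s - 1)/(8*s^2 + 13*s + 1)
3. parallel reduction of [B1/(1+B1*B2)], [B3/(1-B3*B4)]; the result is T(s) itself (integer coefficients, no common factor, positive leading denominator coefficient)

Answer: (-48*s^3 - 130*s^2 - 29*s + 1)/(72*s^3 + 93*s^2 - 30*s - 3)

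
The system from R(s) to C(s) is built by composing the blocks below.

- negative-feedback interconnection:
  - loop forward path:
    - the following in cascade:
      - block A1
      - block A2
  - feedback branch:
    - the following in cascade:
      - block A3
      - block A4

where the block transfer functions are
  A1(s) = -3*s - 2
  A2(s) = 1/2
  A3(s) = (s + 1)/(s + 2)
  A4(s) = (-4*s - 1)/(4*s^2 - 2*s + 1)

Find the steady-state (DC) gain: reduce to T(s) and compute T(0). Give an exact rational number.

1. series reduction of A1, A2 gives -3*s/2 - 1
2. combine A3, A4 in series gives (-4*s^2 - 5*s - 1)/(4*s^3 + 6*s^2 - 3*s + 2)
3. reduce the feedback loop with forward (A1*A2) and return (A3*A4) gives (-12*s^4 - 26*s^3 - 3*s^2 - 4)/(20*s^3 + 35*s^2 + 7*s + 6)
The step-3 result is T(s). Setting s = 0: T(0) = -4/6 = -2/3.

Final answer: -2/3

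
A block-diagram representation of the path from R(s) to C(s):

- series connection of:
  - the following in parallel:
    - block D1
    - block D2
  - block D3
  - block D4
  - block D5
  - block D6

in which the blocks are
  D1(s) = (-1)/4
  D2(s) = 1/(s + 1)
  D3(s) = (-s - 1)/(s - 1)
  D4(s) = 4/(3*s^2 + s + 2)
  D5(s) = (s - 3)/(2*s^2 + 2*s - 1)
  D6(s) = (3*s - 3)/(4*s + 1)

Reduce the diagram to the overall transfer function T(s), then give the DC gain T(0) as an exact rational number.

Step 1 - combine D1, D2 in parallel, giving (3 - s)/(4*s + 4)
Step 2 - multiply (D1+D2), D3, D4, D5, D6 (series), giving (3*s^2 - 18*s + 27)/(24*s^5 + 38*s^4 + 20*s^3 + 15*s^2 - 5*s - 2)
That last expression is T(s); at s = 0 only the constant terms survive, so T(0) = 27/(-2) = -27/2.

Final answer: -27/2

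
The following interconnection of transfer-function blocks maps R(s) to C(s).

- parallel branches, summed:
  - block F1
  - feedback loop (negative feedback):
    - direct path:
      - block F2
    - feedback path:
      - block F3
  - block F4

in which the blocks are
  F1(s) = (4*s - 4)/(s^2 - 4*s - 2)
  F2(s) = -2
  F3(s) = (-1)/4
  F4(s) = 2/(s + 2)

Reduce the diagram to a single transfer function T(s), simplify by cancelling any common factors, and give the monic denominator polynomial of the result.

Step 1. close the feedback loop around F2, F3 gives (-4)/3
Step 2. reduce the parallel group F1, [F2/(1+F2*F3)], F4 gives (-4*s^3 + 26*s^2 + 28*s - 20)/(3*s^3 - 6*s^2 - 30*s - 12)
The result of step 2 is T(s) in lowest terms. Its denominator has leading coefficient 3; dividing the denominator through by 3 makes it monic.

Hence the answer: s^3 - 2*s^2 - 10*s - 4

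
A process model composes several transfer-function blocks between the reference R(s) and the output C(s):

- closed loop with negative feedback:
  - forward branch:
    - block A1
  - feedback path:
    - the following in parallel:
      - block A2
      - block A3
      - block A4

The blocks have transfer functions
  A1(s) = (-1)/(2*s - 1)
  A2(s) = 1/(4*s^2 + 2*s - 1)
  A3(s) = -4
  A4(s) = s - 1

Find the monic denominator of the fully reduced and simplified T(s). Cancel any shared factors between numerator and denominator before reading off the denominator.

Step 1 - parallel reduction of A2, A3, A4, giving (4*s^3 - 18*s^2 - 11*s + 6)/(4*s^2 + 2*s - 1)
Step 2 - feedback reduction of A1, (A2+A3+A4), giving (-4*s^2 - 2*s + 1)/(4*s^3 + 18*s^2 + 7*s - 5)
The result of step 2 is T(s) in lowest terms. Its denominator has leading coefficient 4; dividing the denominator through by 4 makes it monic.

Answer: s^3 + 9*s^2/2 + 7*s/4 - 5/4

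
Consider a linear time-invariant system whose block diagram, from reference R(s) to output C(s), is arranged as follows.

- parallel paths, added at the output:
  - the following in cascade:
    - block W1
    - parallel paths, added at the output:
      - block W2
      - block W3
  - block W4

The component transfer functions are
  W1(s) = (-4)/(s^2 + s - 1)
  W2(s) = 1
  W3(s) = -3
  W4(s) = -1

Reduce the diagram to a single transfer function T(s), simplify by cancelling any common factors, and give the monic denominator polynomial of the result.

Answer: s^2 + s - 1

Working:
(1) add W2, W3 (parallel): -2
(2) reduce the series chain W1, (W2+W3): 8/(s^2 + s - 1)
(3) sum the parallel branches (W1*(W2+W3)), W4: (-s^2 - s + 9)/(s^2 + s - 1)
That last expression is T(s), already simplified, and its denominator is already monic.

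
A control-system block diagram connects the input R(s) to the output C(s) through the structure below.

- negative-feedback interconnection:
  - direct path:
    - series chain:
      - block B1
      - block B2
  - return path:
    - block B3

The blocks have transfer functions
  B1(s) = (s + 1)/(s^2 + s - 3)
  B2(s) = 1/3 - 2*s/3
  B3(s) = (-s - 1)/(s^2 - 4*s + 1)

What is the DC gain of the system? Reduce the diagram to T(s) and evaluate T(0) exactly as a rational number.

First reduce the diagram to T(s).

Step 1 - reduce the series chain B1, B2 -> (-2*s^2 - s + 1)/(3*s^2 + 3*s - 9)
Step 2 - collapse the loop ((B1*B2) forward, B3 return) -> (-2*s^4 + 7*s^3 + 3*s^2 - 5*s + 1)/(3*s^4 - 7*s^3 - 15*s^2 + 39*s - 10)
The step-2 result is T(s). Setting s = 0: T(0) = 1/(-10) = -1/10.

Answer: -1/10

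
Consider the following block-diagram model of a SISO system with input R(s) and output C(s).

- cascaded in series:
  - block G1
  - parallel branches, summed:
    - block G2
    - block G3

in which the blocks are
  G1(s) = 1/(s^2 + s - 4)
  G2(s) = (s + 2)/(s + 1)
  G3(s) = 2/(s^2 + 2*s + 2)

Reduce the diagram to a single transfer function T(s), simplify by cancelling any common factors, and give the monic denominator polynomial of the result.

1. reduce the parallel group G2, G3; result (s^3 + 4*s^2 + 8*s + 6)/(s^3 + 3*s^2 + 4*s + 2)
2. series reduction of G1, (G2+G3); result (s^3 + 4*s^2 + 8*s + 6)/(s^5 + 4*s^4 + 3*s^3 - 6*s^2 - 14*s - 8)
The result of step 2 is T(s) in lowest terms. Its denominator already has leading coefficient 1, so it is monic as it stands.

Hence the answer: s^5 + 4*s^4 + 3*s^3 - 6*s^2 - 14*s - 8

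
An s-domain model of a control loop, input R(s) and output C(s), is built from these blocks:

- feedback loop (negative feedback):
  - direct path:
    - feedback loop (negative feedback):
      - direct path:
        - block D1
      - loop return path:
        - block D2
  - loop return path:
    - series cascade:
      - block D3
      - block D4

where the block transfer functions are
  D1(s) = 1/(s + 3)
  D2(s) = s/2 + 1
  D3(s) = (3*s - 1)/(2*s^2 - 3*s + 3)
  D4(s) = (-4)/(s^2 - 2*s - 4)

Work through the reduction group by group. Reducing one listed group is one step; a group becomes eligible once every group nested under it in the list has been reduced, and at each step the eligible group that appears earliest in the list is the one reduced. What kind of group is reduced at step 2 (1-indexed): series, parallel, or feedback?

Step 1. reduce the feedback loop with forward D1 and return D2
Step 2. series reduction of D3, D4
Step 3. apply the feedback formula to [D1/(1+D1*D2)], (D3*D4)
The group at step 2 is a series group.

Therefore the answer is series.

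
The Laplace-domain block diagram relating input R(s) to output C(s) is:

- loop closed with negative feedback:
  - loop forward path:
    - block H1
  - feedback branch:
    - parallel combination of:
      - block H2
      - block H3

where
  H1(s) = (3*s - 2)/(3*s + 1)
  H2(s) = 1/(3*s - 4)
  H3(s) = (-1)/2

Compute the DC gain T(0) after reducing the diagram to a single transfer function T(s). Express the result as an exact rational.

(1) add H2, H3 (parallel): (6 - 3*s)/(6*s - 8)
(2) reduce the feedback loop with forward H1 and return (H2+H3): (18*s^2 - 36*s + 16)/(9*s^2 + 6*s - 20)
DC gain: substitute s = 0 into T(s) from step 2: T(0) = 16/(-20) = -4/5.

Answer: -4/5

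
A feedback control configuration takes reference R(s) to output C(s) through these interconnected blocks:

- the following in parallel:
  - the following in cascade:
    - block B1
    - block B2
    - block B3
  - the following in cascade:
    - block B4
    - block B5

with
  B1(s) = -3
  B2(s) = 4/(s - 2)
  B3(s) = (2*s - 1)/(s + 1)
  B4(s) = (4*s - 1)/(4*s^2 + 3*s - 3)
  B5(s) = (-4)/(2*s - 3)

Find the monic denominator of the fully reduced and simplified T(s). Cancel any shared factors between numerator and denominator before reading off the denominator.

Answer: s^5 - 7*s^4/4 - 25*s^3/8 + 9*s^2/2 + 21*s/8 - 9/4

Working:
Step 1 - multiply B1, B2, B3 (series); result (12 - 24*s)/(s^2 - s - 2)
Step 2 - combine B4, B5 in series; result (4 - 16*s)/(8*s^3 - 6*s^2 - 15*s + 9)
Step 3 - combine (B1*B2*B3), (B4*B5) in parallel; result (-192*s^4 + 224*s^3 + 308*s^2 - 368*s + 100)/(8*s^5 - 14*s^4 - 25*s^3 + 36*s^2 + 21*s - 18)
No further cancellation is possible in the step-3 result, so that is T(s). Its denominator becomes monic after dividing by the leading coefficient 8.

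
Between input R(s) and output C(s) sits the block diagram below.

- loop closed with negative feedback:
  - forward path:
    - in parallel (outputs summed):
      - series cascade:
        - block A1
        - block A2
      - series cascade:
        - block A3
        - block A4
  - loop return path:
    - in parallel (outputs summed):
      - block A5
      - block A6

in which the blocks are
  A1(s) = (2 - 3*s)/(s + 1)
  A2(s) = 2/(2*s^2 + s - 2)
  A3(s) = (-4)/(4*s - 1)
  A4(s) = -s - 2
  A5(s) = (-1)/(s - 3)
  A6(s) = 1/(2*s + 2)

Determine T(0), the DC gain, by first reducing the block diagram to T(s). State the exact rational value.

Answer: 15/11

Working:
1. reduce the series chain A1, A2 = (4 - 6*s)/(2*s^3 + 3*s^2 - s - 2)
2. series reduction of A3, A4 = (4*s + 8)/(4*s - 1)
3. parallel reduction of (A1*A2), (A3*A4) = (8*s^4 + 28*s^3 - 4*s^2 + 6*s - 20)/(8*s^4 + 10*s^3 - 7*s^2 - 7*s + 2)
4. reduce the parallel group A5, A6 = (-s - 5)/(2*s^2 - 4*s - 6)
5. apply the feedback formula to ((A1*A2)+(A3*A4)), (A5+A6) = (8*s^6 + 12*s^5 - 84*s^4 - 70*s^3 - 20*s^2 + 22*s + 60)/(8*s^6 - 10*s^5 - 85*s^4 - 91*s^3 + 44*s^2 + 12*s + 44)
The step-5 result is T(s). Setting s = 0: T(0) = 60/44 = 15/11.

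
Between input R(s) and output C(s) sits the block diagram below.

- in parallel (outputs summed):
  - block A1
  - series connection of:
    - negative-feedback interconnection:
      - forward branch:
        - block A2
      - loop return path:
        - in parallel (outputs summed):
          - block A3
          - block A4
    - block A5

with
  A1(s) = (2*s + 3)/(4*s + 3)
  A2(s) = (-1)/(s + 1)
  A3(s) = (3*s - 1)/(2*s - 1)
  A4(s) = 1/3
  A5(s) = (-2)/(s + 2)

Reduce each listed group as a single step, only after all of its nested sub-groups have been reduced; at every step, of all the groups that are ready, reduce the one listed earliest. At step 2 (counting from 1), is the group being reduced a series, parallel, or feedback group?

1. parallel reduction of A3, A4
2. apply the feedback formula to A2, (A3+A4)
3. reduce the series chain [A2/(1+A2*(A3+A4))], A5
4. sum the parallel branches A1, ([A2/(1+A2*(A3+A4))]*A5)
So the answer for step 2 is feedback.

Final answer: feedback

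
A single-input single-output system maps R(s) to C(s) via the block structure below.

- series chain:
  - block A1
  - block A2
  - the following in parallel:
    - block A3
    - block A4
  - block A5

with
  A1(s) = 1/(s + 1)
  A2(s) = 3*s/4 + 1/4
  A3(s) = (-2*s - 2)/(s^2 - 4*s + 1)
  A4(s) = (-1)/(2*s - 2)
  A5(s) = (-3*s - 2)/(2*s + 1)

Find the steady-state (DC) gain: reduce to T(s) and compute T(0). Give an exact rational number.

(1) combine A3, A4 in parallel, giving (-5*s^2 + 4*s + 3)/(2*s^3 - 10*s^2 + 10*s - 2)
(2) multiply A1, A2, (A3+A4), A5 (series), giving (45*s^4 + 9*s^3 - 53*s^2 - 35*s - 6)/(16*s^5 - 56*s^4 - 32*s^3 + 64*s^2 + 16*s - 8)
Step 2 gives the overall T(s). Then T(0) = -6/(-8) = 3/4.

Answer: 3/4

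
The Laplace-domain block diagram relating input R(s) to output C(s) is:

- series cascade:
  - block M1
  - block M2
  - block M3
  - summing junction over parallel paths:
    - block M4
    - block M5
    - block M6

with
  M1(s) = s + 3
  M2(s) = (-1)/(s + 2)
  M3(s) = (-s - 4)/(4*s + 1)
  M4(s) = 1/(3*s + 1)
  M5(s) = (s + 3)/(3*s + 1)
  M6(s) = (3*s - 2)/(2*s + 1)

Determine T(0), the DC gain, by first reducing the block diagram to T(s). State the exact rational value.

Reducing step by step:

1. add M4, M5, M6 (parallel) = (11*s^2 + 6*s + 2)/(6*s^2 + 5*s + 1)
2. multiply M1, M2, M3, (M4+M5+M6) (series) = (11*s^4 + 83*s^3 + 176*s^2 + 86*s + 24)/(24*s^4 + 74*s^3 + 61*s^2 + 19*s + 2)
Evaluating the step-2 result (the overall T(s)) at s = 0 gives T(0) = 24/2 = 12.

Answer: 12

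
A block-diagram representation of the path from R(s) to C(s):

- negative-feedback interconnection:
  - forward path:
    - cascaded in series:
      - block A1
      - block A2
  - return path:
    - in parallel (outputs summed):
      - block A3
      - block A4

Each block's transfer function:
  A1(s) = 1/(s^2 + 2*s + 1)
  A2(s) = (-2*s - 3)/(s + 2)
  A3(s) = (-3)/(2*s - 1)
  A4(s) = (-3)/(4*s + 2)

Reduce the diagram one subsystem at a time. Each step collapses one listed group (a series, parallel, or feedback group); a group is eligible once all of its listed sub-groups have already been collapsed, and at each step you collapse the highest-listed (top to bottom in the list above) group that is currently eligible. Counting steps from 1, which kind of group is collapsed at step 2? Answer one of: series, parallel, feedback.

Step 1: reduce the series chain A1, A2
Step 2: combine A3, A4 in parallel
Step 3: feedback reduction of (A1*A2), (A3+A4)
At step 2 the group reduced is parallel.

Therefore the answer is parallel.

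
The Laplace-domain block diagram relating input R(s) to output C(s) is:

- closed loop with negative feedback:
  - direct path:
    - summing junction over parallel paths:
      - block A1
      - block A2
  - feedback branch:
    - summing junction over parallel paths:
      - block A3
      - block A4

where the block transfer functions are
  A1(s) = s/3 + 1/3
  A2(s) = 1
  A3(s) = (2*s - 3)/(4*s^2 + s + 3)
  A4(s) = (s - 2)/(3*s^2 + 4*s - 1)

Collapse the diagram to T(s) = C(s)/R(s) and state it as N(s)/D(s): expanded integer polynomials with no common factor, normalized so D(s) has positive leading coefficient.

Step 1: combine A1, A2 in parallel; result s/3 + 4/3
Step 2: parallel reduction of A3, A4; result (10*s^3 - 8*s^2 - 13*s - 3)/(12*s^4 + 19*s^3 + 9*s^2 + 11*s - 3)
Step 3: collapse the loop ((A1+A2) forward, (A3+A4) return), giving the overall T(s)

Hence the answer: (12*s^5 + 67*s^4 + 85*s^3 + 47*s^2 + 41*s - 12)/(46*s^4 + 89*s^3 - 18*s^2 - 22*s - 21)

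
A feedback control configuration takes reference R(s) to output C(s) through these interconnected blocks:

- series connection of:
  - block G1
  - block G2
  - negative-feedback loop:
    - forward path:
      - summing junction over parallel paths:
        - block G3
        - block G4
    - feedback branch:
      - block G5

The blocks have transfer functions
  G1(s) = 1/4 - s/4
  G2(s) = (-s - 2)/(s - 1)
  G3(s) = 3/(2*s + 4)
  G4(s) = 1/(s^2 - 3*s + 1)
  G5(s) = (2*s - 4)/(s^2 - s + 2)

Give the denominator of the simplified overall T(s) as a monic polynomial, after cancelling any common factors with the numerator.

[1] add G3, G4 (parallel); result (3*s^2 - 7*s + 7)/(2*s^3 - 2*s^2 - 10*s + 4)
[2] feedback reduction of (G3+G4), G5; result (3*s^4 - 10*s^3 + 20*s^2 - 21*s + 14)/(2*s^5 - 4*s^4 + 2*s^3 - 16*s^2 + 18*s - 20)
[3] cascade G1, G2, [(G3+G4)/(1+(G3+G4)*G5)]; result (3*s^5 - 4*s^4 + 19*s^2 - 28*s + 28)/(8*s^5 - 16*s^4 + 8*s^3 - 64*s^2 + 72*s - 80)
T(s) is the step-3 result (common factors already cancelled). Leading coefficient of the denominator: 8. Divide through by 8 for the monic polynomial.

Hence the answer: s^5 - 2*s^4 + s^3 - 8*s^2 + 9*s - 10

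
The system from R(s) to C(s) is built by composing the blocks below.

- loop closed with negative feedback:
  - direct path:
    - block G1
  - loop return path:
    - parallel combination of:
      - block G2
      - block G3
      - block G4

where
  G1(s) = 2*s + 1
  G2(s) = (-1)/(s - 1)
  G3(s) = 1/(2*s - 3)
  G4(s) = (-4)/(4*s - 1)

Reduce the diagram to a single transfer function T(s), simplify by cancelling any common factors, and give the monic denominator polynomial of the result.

Answer: s^3 - 3*s^2/2 - 9*s/8 + 17/16

Working:
Step 1 - add G2, G3, G4 (parallel); result (-12*s^2 + 29*s - 14)/(8*s^3 - 22*s^2 + 17*s - 3)
Step 2 - close the feedback loop around G1, (G2+G3+G4); result (-16*s^4 + 36*s^3 - 12*s^2 - 11*s + 3)/(16*s^3 - 24*s^2 - 18*s + 17)
T(s) is the step-2 result (common factors already cancelled). Leading coefficient of the denominator: 16. Divide through by 16 for the monic polynomial.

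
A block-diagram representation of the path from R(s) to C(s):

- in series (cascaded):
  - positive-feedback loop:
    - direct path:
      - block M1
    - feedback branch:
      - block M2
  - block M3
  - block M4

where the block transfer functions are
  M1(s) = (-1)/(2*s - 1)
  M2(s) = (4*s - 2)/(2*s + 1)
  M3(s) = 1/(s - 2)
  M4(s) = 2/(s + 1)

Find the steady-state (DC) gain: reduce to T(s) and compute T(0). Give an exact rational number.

Reducing step by step:

[1] apply the feedback formula to M1, M2 gives (-2*s - 1)/(4*s^2 + 4*s - 3)
[2] cascade [M1/(1-M1*M2)], M3, M4 gives (-4*s - 2)/(4*s^4 - 15*s^2 - 5*s + 6)
The step-2 result is T(s). Setting s = 0: T(0) = -2/6 = -1/3.

Answer: -1/3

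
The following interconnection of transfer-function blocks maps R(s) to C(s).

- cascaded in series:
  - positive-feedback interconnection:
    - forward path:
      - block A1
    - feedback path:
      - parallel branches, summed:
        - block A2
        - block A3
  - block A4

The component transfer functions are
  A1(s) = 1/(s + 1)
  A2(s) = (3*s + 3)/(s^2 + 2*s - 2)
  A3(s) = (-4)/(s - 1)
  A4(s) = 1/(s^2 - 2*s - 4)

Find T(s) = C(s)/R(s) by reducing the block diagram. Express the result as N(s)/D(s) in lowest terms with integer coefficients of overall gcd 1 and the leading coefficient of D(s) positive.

Step 1: combine A2, A3 in parallel; result (-s^2 - 8*s + 5)/(s^3 + s^2 - 4*s + 2)
Step 2: reduce the feedback loop with forward A1 and return (A2+A3); result (s^3 + s^2 - 4*s + 2)/(s^4 + 2*s^3 - 2*s^2 + 6*s - 3)
Step 3: multiply [A1/(1-A1*(A2+A3))], A4 (series) - this is the overall T(s), already in the required normalized form

Final answer: (s^3 + s^2 - 4*s + 2)/(s^6 - 10*s^4 + 2*s^3 - 7*s^2 - 18*s + 12)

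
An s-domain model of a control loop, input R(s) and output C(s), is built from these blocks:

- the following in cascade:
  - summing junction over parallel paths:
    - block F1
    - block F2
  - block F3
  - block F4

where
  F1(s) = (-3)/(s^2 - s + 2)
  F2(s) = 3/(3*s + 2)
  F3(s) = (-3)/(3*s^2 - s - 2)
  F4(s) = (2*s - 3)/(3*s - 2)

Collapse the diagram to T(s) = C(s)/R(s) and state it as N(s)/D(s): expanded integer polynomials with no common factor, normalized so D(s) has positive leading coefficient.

[1] add F1, F2 (parallel); result (3*s^2 - 12*s)/(3*s^3 - s^2 + 4*s + 4)
[2] combine (F1+F2), F3, F4 in series, which is the overall transfer function T(s) = C(s)/R(s) in lowest terms

Answer: (-18*s^3 + 99*s^2 - 108*s)/(27*s^6 - 36*s^5 + 33*s^4 + 16*s^3 - 56*s^2 + 16)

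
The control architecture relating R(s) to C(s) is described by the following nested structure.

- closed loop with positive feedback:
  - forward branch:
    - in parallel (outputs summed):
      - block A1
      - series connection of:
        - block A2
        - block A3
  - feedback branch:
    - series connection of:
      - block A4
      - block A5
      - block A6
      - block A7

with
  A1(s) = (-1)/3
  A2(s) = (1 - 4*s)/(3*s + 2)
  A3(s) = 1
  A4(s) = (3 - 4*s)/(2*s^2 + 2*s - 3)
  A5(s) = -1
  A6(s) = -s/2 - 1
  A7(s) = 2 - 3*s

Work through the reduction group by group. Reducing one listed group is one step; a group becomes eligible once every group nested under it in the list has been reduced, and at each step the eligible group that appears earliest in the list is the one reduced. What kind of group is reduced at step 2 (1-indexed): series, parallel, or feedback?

(1) reduce the series chain A2, A3
(2) combine A1, (A2*A3) in parallel
(3) series reduction of A4, A5, A6, A7
(4) reduce the feedback loop with forward (A1+(A2*A3)) and return (A4*A5*A6*A7)
At step 2 the group reduced is parallel.

Hence the answer: parallel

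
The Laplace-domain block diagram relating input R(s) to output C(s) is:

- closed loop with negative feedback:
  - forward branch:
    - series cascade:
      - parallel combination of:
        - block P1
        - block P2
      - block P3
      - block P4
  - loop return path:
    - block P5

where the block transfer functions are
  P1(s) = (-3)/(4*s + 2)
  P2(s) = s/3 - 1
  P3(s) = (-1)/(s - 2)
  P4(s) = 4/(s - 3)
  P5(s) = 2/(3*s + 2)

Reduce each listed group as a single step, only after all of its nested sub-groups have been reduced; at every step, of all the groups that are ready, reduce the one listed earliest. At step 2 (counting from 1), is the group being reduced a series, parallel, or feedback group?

Answer: series

Working:
Step 1 - combine P1, P2 in parallel
Step 2 - multiply (P1+P2), P3, P4 (series)
Step 3 - reduce the feedback loop with forward ((P1+P2)*P3*P4) and return P5
The group at step 2 is a series group.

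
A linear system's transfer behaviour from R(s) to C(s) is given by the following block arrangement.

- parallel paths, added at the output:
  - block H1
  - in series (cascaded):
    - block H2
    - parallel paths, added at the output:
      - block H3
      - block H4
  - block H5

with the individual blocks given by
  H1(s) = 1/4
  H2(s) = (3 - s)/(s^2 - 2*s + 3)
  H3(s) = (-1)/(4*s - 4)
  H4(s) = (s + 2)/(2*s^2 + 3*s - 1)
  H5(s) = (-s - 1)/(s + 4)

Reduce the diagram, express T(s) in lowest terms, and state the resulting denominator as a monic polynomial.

Step 1: reduce the parallel group H3, H4; result (2*s^2 + s - 7)/(8*s^3 + 4*s^2 - 16*s + 4)
Step 2: multiply H2, (H3+H4) (series); result (-2*s^3 + 5*s^2 + 10*s - 21)/(8*s^5 - 12*s^4 + 48*s^2 - 56*s + 12)
Step 3: sum the parallel branches H1, (H2*(H3+H4)), H5; result (-6*s^6 + 9*s^5 - 2*s^4 - 39*s^3 + 72*s^2 + 10*s - 84)/(8*s^6 + 20*s^5 - 48*s^4 + 48*s^3 + 136*s^2 - 212*s + 48)
The result of step 3 is T(s) in lowest terms. Its denominator has leading coefficient 8; dividing the denominator through by 8 makes it monic.

Hence the answer: s^6 + 5*s^5/2 - 6*s^4 + 6*s^3 + 17*s^2 - 53*s/2 + 6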